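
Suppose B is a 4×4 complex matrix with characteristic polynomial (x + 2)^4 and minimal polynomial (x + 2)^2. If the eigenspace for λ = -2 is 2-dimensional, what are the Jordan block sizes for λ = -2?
Block sizes for λ = -2: [2, 2]

Step 1 — from the characteristic polynomial, algebraic multiplicity of λ = -2 is 4. From dim ker(B − (-2)·I) = 2, there are exactly 2 Jordan blocks for λ = -2.
Step 2 — from the minimal polynomial, the factor (x + 2)^2 tells us the largest block for λ = -2 has size 2.
Step 3 — with total size 4, 2 blocks, and largest block 2, the block sizes (in nonincreasing order) are [2, 2].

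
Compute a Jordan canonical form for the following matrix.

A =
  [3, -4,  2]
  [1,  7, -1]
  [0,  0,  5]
J_2(5) ⊕ J_1(5)

The characteristic polynomial is
  det(x·I − A) = x^3 - 15*x^2 + 75*x - 125 = (x - 5)^3

Eigenvalues and multiplicities (the geometric multiplicity of λ is n − rank(A − λI), which equals the number of Jordan blocks for λ):
  λ = 5: algebraic multiplicity = 3, geometric multiplicity = 2

Determining the block sizes for each eigenvalue:
  λ = 5: 2 blocks summing to 3 forces exactly one block of size 2 and the rest size 1 → block sizes [2, 1]

Assembling the blocks gives a Jordan form
J =
  [5, 1, 0]
  [0, 5, 0]
  [0, 0, 5]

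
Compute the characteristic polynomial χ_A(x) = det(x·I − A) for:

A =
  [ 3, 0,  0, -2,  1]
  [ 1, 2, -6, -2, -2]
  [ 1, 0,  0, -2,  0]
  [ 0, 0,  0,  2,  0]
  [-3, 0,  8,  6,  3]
x^5 - 10*x^4 + 40*x^3 - 80*x^2 + 80*x - 32

Expanding det(x·I − A) (e.g. by cofactor expansion or by noting that A is similar to its Jordan form J, which has the same characteristic polynomial as A) gives
  χ_A(x) = x^5 - 10*x^4 + 40*x^3 - 80*x^2 + 80*x - 32
which factors as (x - 2)^5. The eigenvalues (with algebraic multiplicities) are λ = 2 with multiplicity 5.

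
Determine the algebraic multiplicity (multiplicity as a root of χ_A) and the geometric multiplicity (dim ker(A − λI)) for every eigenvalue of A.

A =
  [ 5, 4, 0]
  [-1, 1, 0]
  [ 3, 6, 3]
λ = 3: alg = 3, geom = 2

Step 1 — factor the characteristic polynomial to read off the algebraic multiplicities:
  χ_A(x) = (x - 3)^3

Step 2 — compute geometric multiplicities via the rank-nullity identity g(λ) = n − rank(A − λI):
  rank(A − (3)·I) = 1, so dim ker(A − (3)·I) = n − 1 = 2

Summary:
  λ = 3: algebraic multiplicity = 3, geometric multiplicity = 2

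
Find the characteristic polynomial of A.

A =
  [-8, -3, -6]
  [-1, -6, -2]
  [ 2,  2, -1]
x^3 + 15*x^2 + 75*x + 125

Expanding det(x·I − A) (e.g. by cofactor expansion or by noting that A is similar to its Jordan form J, which has the same characteristic polynomial as A) gives
  χ_A(x) = x^3 + 15*x^2 + 75*x + 125
which factors as (x + 5)^3. The eigenvalues (with algebraic multiplicities) are λ = -5 with multiplicity 3.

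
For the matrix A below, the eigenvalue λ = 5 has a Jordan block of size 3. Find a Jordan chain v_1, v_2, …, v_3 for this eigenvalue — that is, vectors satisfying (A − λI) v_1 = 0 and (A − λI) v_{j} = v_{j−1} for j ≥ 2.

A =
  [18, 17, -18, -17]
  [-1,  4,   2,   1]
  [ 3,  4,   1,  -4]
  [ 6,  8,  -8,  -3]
A Jordan chain for λ = 5 of length 3:
v_1 = (-4, 0, -1, -2)ᵀ
v_2 = (13, -1, 3, 6)ᵀ
v_3 = (1, 0, 0, 0)ᵀ

Let N = A − (5)·I. We want v_3 with N^3 v_3 = 0 but N^2 v_3 ≠ 0; then v_{j-1} := N · v_j for j = 3, …, 2.

Pick v_3 = (1, 0, 0, 0)ᵀ.
Then v_2 = N · v_3 = (13, -1, 3, 6)ᵀ.
Then v_1 = N · v_2 = (-4, 0, -1, -2)ᵀ.

Sanity check: (A − (5)·I) v_1 = (0, 0, 0, 0)ᵀ = 0. ✓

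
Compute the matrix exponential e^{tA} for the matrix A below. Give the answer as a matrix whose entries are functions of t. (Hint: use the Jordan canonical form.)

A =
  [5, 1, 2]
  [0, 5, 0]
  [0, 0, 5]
e^{tA} =
  [exp(5*t), t*exp(5*t), 2*t*exp(5*t)]
  [0, exp(5*t), 0]
  [0, 0, exp(5*t)]

Strategy: write A = P · J · P⁻¹ where J is a Jordan canonical form, so e^{tA} = P · e^{tJ} · P⁻¹, and e^{tJ} can be computed block-by-block.

A has Jordan form
J =
  [5, 1, 0]
  [0, 5, 0]
  [0, 0, 5]
(up to reordering of blocks).

Per-block formulas:
  For a 2×2 Jordan block J_2(5): exp(t · J_2(5)) = e^(5t)·(I + t·N), where N is the 2×2 nilpotent shift.
  For a 1×1 block at λ = 5: exp(t · [5]) = [e^(5t)].

After assembling e^{tJ} and conjugating by P, we get:

e^{tA} =
  [exp(5*t), t*exp(5*t), 2*t*exp(5*t)]
  [0, exp(5*t), 0]
  [0, 0, exp(5*t)]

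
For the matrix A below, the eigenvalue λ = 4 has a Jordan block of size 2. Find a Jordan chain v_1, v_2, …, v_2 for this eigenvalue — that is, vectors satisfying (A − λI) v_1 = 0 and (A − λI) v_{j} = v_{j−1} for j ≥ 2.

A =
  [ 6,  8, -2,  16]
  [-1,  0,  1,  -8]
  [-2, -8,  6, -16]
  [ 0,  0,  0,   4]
A Jordan chain for λ = 4 of length 2:
v_1 = (2, -1, -2, 0)ᵀ
v_2 = (1, 0, 0, 0)ᵀ

Let N = A − (4)·I. We want v_2 with N^2 v_2 = 0 but N^1 v_2 ≠ 0; then v_{j-1} := N · v_j for j = 2, …, 2.

Pick v_2 = (1, 0, 0, 0)ᵀ.
Then v_1 = N · v_2 = (2, -1, -2, 0)ᵀ.

Sanity check: (A − (4)·I) v_1 = (0, 0, 0, 0)ᵀ = 0. ✓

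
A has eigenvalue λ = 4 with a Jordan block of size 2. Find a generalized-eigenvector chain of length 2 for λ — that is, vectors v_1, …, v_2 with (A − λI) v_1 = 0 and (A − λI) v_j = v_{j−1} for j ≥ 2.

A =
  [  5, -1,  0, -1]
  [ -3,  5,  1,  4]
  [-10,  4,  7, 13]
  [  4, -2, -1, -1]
A Jordan chain for λ = 4 of length 2:
v_1 = (1, -3, -10, 4)ᵀ
v_2 = (1, 0, 0, 0)ᵀ

Let N = A − (4)·I. We want v_2 with N^2 v_2 = 0 but N^1 v_2 ≠ 0; then v_{j-1} := N · v_j for j = 2, …, 2.

Pick v_2 = (1, 0, 0, 0)ᵀ.
Then v_1 = N · v_2 = (1, -3, -10, 4)ᵀ.

Sanity check: (A − (4)·I) v_1 = (0, 0, 0, 0)ᵀ = 0. ✓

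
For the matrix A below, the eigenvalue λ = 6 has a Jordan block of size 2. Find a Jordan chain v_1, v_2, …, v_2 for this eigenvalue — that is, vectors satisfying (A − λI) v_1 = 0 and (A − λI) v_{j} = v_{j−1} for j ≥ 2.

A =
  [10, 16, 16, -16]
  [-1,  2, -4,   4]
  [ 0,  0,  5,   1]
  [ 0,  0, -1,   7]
A Jordan chain for λ = 6 of length 2:
v_1 = (4, -1, 0, 0)ᵀ
v_2 = (1, 0, 0, 0)ᵀ

Let N = A − (6)·I. We want v_2 with N^2 v_2 = 0 but N^1 v_2 ≠ 0; then v_{j-1} := N · v_j for j = 2, …, 2.

Pick v_2 = (1, 0, 0, 0)ᵀ.
Then v_1 = N · v_2 = (4, -1, 0, 0)ᵀ.

Sanity check: (A − (6)·I) v_1 = (0, 0, 0, 0)ᵀ = 0. ✓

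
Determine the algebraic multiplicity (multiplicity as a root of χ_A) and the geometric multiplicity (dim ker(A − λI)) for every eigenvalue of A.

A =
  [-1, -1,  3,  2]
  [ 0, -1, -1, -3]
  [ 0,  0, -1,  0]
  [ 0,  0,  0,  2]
λ = -1: alg = 3, geom = 1; λ = 2: alg = 1, geom = 1

Step 1 — factor the characteristic polynomial to read off the algebraic multiplicities:
  χ_A(x) = (x - 2)*(x + 1)^3

Step 2 — compute geometric multiplicities via the rank-nullity identity g(λ) = n − rank(A − λI):
  rank(A − (-1)·I) = 3, so dim ker(A − (-1)·I) = n − 3 = 1
  rank(A − (2)·I) = 3, so dim ker(A − (2)·I) = n − 3 = 1

Summary:
  λ = -1: algebraic multiplicity = 3, geometric multiplicity = 1
  λ = 2: algebraic multiplicity = 1, geometric multiplicity = 1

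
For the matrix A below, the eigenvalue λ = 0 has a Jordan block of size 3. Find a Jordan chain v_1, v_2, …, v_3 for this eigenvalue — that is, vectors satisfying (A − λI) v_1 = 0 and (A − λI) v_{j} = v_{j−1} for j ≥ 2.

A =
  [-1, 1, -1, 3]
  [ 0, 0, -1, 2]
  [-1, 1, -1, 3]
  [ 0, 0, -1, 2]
A Jordan chain for λ = 0 of length 3:
v_1 = (2, 1, 2, 1)ᵀ
v_2 = (-1, 0, -1, 0)ᵀ
v_3 = (1, 0, 0, 0)ᵀ

Let N = A − (0)·I. We want v_3 with N^3 v_3 = 0 but N^2 v_3 ≠ 0; then v_{j-1} := N · v_j for j = 3, …, 2.

Pick v_3 = (1, 0, 0, 0)ᵀ.
Then v_2 = N · v_3 = (-1, 0, -1, 0)ᵀ.
Then v_1 = N · v_2 = (2, 1, 2, 1)ᵀ.

Sanity check: (A − (0)·I) v_1 = (0, 0, 0, 0)ᵀ = 0. ✓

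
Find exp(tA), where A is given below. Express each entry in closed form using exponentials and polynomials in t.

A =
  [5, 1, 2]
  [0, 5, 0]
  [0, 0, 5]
e^{tA} =
  [exp(5*t), t*exp(5*t), 2*t*exp(5*t)]
  [0, exp(5*t), 0]
  [0, 0, exp(5*t)]

Strategy: write A = P · J · P⁻¹ where J is a Jordan canonical form, so e^{tA} = P · e^{tJ} · P⁻¹, and e^{tJ} can be computed block-by-block.

A has Jordan form
J =
  [5, 1, 0]
  [0, 5, 0]
  [0, 0, 5]
(up to reordering of blocks).

Per-block formulas:
  For a 1×1 block at λ = 5: exp(t · [5]) = [e^(5t)].
  For a 2×2 Jordan block J_2(5): exp(t · J_2(5)) = e^(5t)·(I + t·N), where N is the 2×2 nilpotent shift.

After assembling e^{tJ} and conjugating by P, we get:

e^{tA} =
  [exp(5*t), t*exp(5*t), 2*t*exp(5*t)]
  [0, exp(5*t), 0]
  [0, 0, exp(5*t)]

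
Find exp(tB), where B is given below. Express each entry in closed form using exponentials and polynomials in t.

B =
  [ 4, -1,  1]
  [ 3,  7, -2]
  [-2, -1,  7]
e^{tB} =
  [-t^2*exp(6*t)/2 - 2*t*exp(6*t) + exp(6*t), -t*exp(6*t), t^2*exp(6*t)/2 + t*exp(6*t)]
  [t^2*exp(6*t)/2 + 3*t*exp(6*t), t*exp(6*t) + exp(6*t), -t^2*exp(6*t)/2 - 2*t*exp(6*t)]
  [-t^2*exp(6*t)/2 - 2*t*exp(6*t), -t*exp(6*t), t^2*exp(6*t)/2 + t*exp(6*t) + exp(6*t)]

Strategy: write B = P · J · P⁻¹ where J is a Jordan canonical form, so e^{tB} = P · e^{tJ} · P⁻¹, and e^{tJ} can be computed block-by-block.

B has Jordan form
J =
  [6, 1, 0]
  [0, 6, 1]
  [0, 0, 6]
(up to reordering of blocks).

Per-block formulas:
  For a 3×3 Jordan block J_3(6): exp(t · J_3(6)) = e^(6t)·(I + t·N + (t^2/2)·N^2), where N is the 3×3 nilpotent shift.

After assembling e^{tJ} and conjugating by P, we get:

e^{tB} =
  [-t^2*exp(6*t)/2 - 2*t*exp(6*t) + exp(6*t), -t*exp(6*t), t^2*exp(6*t)/2 + t*exp(6*t)]
  [t^2*exp(6*t)/2 + 3*t*exp(6*t), t*exp(6*t) + exp(6*t), -t^2*exp(6*t)/2 - 2*t*exp(6*t)]
  [-t^2*exp(6*t)/2 - 2*t*exp(6*t), -t*exp(6*t), t^2*exp(6*t)/2 + t*exp(6*t) + exp(6*t)]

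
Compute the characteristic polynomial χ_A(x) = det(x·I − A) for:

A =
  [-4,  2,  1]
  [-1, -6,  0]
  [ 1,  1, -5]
x^3 + 15*x^2 + 75*x + 125

Expanding det(x·I − A) (e.g. by cofactor expansion or by noting that A is similar to its Jordan form J, which has the same characteristic polynomial as A) gives
  χ_A(x) = x^3 + 15*x^2 + 75*x + 125
which factors as (x + 5)^3. The eigenvalues (with algebraic multiplicities) are λ = -5 with multiplicity 3.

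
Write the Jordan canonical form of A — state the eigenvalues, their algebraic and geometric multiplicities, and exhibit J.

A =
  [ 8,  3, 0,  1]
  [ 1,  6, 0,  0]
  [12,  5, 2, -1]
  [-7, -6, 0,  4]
J_1(2) ⊕ J_3(6)

The characteristic polynomial is
  det(x·I − A) = x^4 - 20*x^3 + 144*x^2 - 432*x + 432 = (x - 6)^3*(x - 2)

Eigenvalues and multiplicities (the geometric multiplicity of λ is n − rank(A − λI), which equals the number of Jordan blocks for λ):
  λ = 2: algebraic multiplicity = 1, geometric multiplicity = 1
  λ = 6: algebraic multiplicity = 3, geometric multiplicity = 1

Determining the block sizes for each eigenvalue:
  λ = 2: one block (gm = 1), so the single block has size am = 1 → block sizes [1]
  λ = 6: one block (gm = 1), so the single block has size am = 3 → block sizes [3]

Assembling the blocks gives a Jordan form
J =
  [2, 0, 0, 0]
  [0, 6, 1, 0]
  [0, 0, 6, 1]
  [0, 0, 0, 6]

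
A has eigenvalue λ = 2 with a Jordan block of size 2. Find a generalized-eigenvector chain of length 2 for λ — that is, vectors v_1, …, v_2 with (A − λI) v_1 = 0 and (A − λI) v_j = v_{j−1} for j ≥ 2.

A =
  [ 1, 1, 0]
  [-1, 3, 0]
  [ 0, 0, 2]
A Jordan chain for λ = 2 of length 2:
v_1 = (-1, -1, 0)ᵀ
v_2 = (1, 0, 0)ᵀ

Let N = A − (2)·I. We want v_2 with N^2 v_2 = 0 but N^1 v_2 ≠ 0; then v_{j-1} := N · v_j for j = 2, …, 2.

Pick v_2 = (1, 0, 0)ᵀ.
Then v_1 = N · v_2 = (-1, -1, 0)ᵀ.

Sanity check: (A − (2)·I) v_1 = (0, 0, 0)ᵀ = 0. ✓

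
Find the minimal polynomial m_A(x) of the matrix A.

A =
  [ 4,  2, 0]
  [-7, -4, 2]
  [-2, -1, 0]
x^3

The characteristic polynomial is χ_A(x) = x^3, so the eigenvalues are known. The minimal polynomial is
  m_A(x) = Π_λ (x − λ)^{k_λ}
where k_λ is the size of the *largest* Jordan block for λ (equivalently, the smallest k with (A − λI)^k v = 0 for every generalised eigenvector v of λ).

  λ = 0: largest Jordan block has size 3, contributing (x − 0)^3

So m_A(x) = x^3 = x^3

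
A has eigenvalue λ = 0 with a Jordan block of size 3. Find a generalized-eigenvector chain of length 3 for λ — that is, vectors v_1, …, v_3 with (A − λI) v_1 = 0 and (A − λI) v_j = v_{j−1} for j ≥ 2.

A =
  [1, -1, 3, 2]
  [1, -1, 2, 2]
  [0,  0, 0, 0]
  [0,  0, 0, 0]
A Jordan chain for λ = 0 of length 3:
v_1 = (1, 1, 0, 0)ᵀ
v_2 = (3, 2, 0, 0)ᵀ
v_3 = (0, 0, 1, 0)ᵀ

Let N = A − (0)·I. We want v_3 with N^3 v_3 = 0 but N^2 v_3 ≠ 0; then v_{j-1} := N · v_j for j = 3, …, 2.

Pick v_3 = (0, 0, 1, 0)ᵀ.
Then v_2 = N · v_3 = (3, 2, 0, 0)ᵀ.
Then v_1 = N · v_2 = (1, 1, 0, 0)ᵀ.

Sanity check: (A − (0)·I) v_1 = (0, 0, 0, 0)ᵀ = 0. ✓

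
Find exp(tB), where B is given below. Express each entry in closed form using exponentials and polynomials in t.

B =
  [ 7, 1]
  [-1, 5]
e^{tB} =
  [t*exp(6*t) + exp(6*t), t*exp(6*t)]
  [-t*exp(6*t), -t*exp(6*t) + exp(6*t)]

Strategy: write B = P · J · P⁻¹ where J is a Jordan canonical form, so e^{tB} = P · e^{tJ} · P⁻¹, and e^{tJ} can be computed block-by-block.

B has Jordan form
J =
  [6, 1]
  [0, 6]
(up to reordering of blocks).

Per-block formulas:
  For a 2×2 Jordan block J_2(6): exp(t · J_2(6)) = e^(6t)·(I + t·N), where N is the 2×2 nilpotent shift.

After assembling e^{tJ} and conjugating by P, we get:

e^{tB} =
  [t*exp(6*t) + exp(6*t), t*exp(6*t)]
  [-t*exp(6*t), -t*exp(6*t) + exp(6*t)]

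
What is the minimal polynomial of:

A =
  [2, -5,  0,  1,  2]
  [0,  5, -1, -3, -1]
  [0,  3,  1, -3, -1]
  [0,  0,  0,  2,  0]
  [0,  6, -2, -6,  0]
x^3 - 6*x^2 + 12*x - 8

The characteristic polynomial is χ_A(x) = (x - 2)^5, so the eigenvalues are known. The minimal polynomial is
  m_A(x) = Π_λ (x − λ)^{k_λ}
where k_λ is the size of the *largest* Jordan block for λ (equivalently, the smallest k with (A − λI)^k v = 0 for every generalised eigenvector v of λ).

  λ = 2: largest Jordan block has size 3, contributing (x − 2)^3

So m_A(x) = (x - 2)^3 = x^3 - 6*x^2 + 12*x - 8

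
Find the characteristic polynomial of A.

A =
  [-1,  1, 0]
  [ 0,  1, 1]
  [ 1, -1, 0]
x^3

Expanding det(x·I − A) (e.g. by cofactor expansion or by noting that A is similar to its Jordan form J, which has the same characteristic polynomial as A) gives
  χ_A(x) = x^3
which factors as x^3. The eigenvalues (with algebraic multiplicities) are λ = 0 with multiplicity 3.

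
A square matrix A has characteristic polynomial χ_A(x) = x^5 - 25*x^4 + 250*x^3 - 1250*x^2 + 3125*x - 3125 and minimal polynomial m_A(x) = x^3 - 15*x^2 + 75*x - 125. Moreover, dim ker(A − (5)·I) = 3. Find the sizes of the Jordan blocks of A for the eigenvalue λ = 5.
Block sizes for λ = 5: [3, 1, 1]

Step 1 — from the characteristic polynomial, algebraic multiplicity of λ = 5 is 5. From dim ker(A − (5)·I) = 3, there are exactly 3 Jordan blocks for λ = 5.
Step 2 — from the minimal polynomial, the factor (x − 5)^3 tells us the largest block for λ = 5 has size 3.
Step 3 — with total size 5, 3 blocks, and largest block 3, the block sizes (in nonincreasing order) are [3, 1, 1].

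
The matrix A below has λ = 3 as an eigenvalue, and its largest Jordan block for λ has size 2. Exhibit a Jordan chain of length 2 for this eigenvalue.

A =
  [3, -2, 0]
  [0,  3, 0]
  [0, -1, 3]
A Jordan chain for λ = 3 of length 2:
v_1 = (-2, 0, -1)ᵀ
v_2 = (0, 1, 0)ᵀ

Let N = A − (3)·I. We want v_2 with N^2 v_2 = 0 but N^1 v_2 ≠ 0; then v_{j-1} := N · v_j for j = 2, …, 2.

Pick v_2 = (0, 1, 0)ᵀ.
Then v_1 = N · v_2 = (-2, 0, -1)ᵀ.

Sanity check: (A − (3)·I) v_1 = (0, 0, 0)ᵀ = 0. ✓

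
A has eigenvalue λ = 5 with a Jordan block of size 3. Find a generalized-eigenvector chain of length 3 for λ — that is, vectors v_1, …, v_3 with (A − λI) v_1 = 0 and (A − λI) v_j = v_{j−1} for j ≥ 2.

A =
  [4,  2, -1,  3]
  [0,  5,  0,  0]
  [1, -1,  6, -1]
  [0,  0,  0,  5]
A Jordan chain for λ = 5 of length 3:
v_1 = (-1, 0, 1, 0)ᵀ
v_2 = (2, 0, -1, 0)ᵀ
v_3 = (0, 1, 0, 0)ᵀ

Let N = A − (5)·I. We want v_3 with N^3 v_3 = 0 but N^2 v_3 ≠ 0; then v_{j-1} := N · v_j for j = 3, …, 2.

Pick v_3 = (0, 1, 0, 0)ᵀ.
Then v_2 = N · v_3 = (2, 0, -1, 0)ᵀ.
Then v_1 = N · v_2 = (-1, 0, 1, 0)ᵀ.

Sanity check: (A − (5)·I) v_1 = (0, 0, 0, 0)ᵀ = 0. ✓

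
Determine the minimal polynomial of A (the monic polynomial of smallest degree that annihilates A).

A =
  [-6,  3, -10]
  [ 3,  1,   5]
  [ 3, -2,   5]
x^3

The characteristic polynomial is χ_A(x) = x^3, so the eigenvalues are known. The minimal polynomial is
  m_A(x) = Π_λ (x − λ)^{k_λ}
where k_λ is the size of the *largest* Jordan block for λ (equivalently, the smallest k with (A − λI)^k v = 0 for every generalised eigenvector v of λ).

  λ = 0: largest Jordan block has size 3, contributing (x − 0)^3

So m_A(x) = x^3 = x^3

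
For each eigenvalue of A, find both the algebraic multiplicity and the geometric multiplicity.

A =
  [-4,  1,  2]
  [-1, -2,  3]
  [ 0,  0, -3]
λ = -3: alg = 3, geom = 1

Step 1 — factor the characteristic polynomial to read off the algebraic multiplicities:
  χ_A(x) = (x + 3)^3

Step 2 — compute geometric multiplicities via the rank-nullity identity g(λ) = n − rank(A − λI):
  rank(A − (-3)·I) = 2, so dim ker(A − (-3)·I) = n − 2 = 1

Summary:
  λ = -3: algebraic multiplicity = 3, geometric multiplicity = 1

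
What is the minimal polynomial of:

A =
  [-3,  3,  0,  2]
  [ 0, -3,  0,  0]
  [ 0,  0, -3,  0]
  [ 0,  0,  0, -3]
x^2 + 6*x + 9

The characteristic polynomial is χ_A(x) = (x + 3)^4, so the eigenvalues are known. The minimal polynomial is
  m_A(x) = Π_λ (x − λ)^{k_λ}
where k_λ is the size of the *largest* Jordan block for λ (equivalently, the smallest k with (A − λI)^k v = 0 for every generalised eigenvector v of λ).

  λ = -3: largest Jordan block has size 2, contributing (x + 3)^2

So m_A(x) = (x + 3)^2 = x^2 + 6*x + 9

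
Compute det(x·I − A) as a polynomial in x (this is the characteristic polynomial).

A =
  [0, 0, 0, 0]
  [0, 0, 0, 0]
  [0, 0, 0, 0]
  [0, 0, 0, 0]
x^4

Expanding det(x·I − A) (e.g. by cofactor expansion or by noting that A is similar to its Jordan form J, which has the same characteristic polynomial as A) gives
  χ_A(x) = x^4
which factors as x^4. The eigenvalues (with algebraic multiplicities) are λ = 0 with multiplicity 4.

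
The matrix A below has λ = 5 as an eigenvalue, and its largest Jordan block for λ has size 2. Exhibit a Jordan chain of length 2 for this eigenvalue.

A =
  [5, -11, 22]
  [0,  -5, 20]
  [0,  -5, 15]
A Jordan chain for λ = 5 of length 2:
v_1 = (-11, -10, -5)ᵀ
v_2 = (0, 1, 0)ᵀ

Let N = A − (5)·I. We want v_2 with N^2 v_2 = 0 but N^1 v_2 ≠ 0; then v_{j-1} := N · v_j for j = 2, …, 2.

Pick v_2 = (0, 1, 0)ᵀ.
Then v_1 = N · v_2 = (-11, -10, -5)ᵀ.

Sanity check: (A − (5)·I) v_1 = (0, 0, 0)ᵀ = 0. ✓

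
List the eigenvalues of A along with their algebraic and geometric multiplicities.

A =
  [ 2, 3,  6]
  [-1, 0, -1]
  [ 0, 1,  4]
λ = 2: alg = 3, geom = 1

Step 1 — factor the characteristic polynomial to read off the algebraic multiplicities:
  χ_A(x) = (x - 2)^3

Step 2 — compute geometric multiplicities via the rank-nullity identity g(λ) = n − rank(A − λI):
  rank(A − (2)·I) = 2, so dim ker(A − (2)·I) = n − 2 = 1

Summary:
  λ = 2: algebraic multiplicity = 3, geometric multiplicity = 1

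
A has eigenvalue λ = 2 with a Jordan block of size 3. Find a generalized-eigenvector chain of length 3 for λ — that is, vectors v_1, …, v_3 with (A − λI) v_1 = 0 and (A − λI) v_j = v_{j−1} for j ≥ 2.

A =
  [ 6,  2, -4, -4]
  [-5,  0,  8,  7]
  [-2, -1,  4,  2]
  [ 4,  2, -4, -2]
A Jordan chain for λ = 2 of length 3:
v_1 = (-2, 2, 1, -2)ᵀ
v_2 = (4, -5, -2, 4)ᵀ
v_3 = (1, 0, 0, 0)ᵀ

Let N = A − (2)·I. We want v_3 with N^3 v_3 = 0 but N^2 v_3 ≠ 0; then v_{j-1} := N · v_j for j = 3, …, 2.

Pick v_3 = (1, 0, 0, 0)ᵀ.
Then v_2 = N · v_3 = (4, -5, -2, 4)ᵀ.
Then v_1 = N · v_2 = (-2, 2, 1, -2)ᵀ.

Sanity check: (A − (2)·I) v_1 = (0, 0, 0, 0)ᵀ = 0. ✓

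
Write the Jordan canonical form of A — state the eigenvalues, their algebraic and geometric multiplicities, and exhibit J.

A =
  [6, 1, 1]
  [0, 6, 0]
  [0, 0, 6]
J_2(6) ⊕ J_1(6)

The characteristic polynomial is
  det(x·I − A) = x^3 - 18*x^2 + 108*x - 216 = (x - 6)^3

Eigenvalues and multiplicities (the geometric multiplicity of λ is n − rank(A − λI), which equals the number of Jordan blocks for λ):
  λ = 6: algebraic multiplicity = 3, geometric multiplicity = 2

Determining the block sizes for each eigenvalue:
  λ = 6: 2 blocks summing to 3 forces exactly one block of size 2 and the rest size 1 → block sizes [2, 1]

Assembling the blocks gives a Jordan form
J =
  [6, 1, 0]
  [0, 6, 0]
  [0, 0, 6]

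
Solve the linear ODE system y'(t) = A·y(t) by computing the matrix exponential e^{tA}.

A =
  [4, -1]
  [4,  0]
e^{tA} =
  [2*t*exp(2*t) + exp(2*t), -t*exp(2*t)]
  [4*t*exp(2*t), -2*t*exp(2*t) + exp(2*t)]

Strategy: write A = P · J · P⁻¹ where J is a Jordan canonical form, so e^{tA} = P · e^{tJ} · P⁻¹, and e^{tJ} can be computed block-by-block.

A has Jordan form
J =
  [2, 1]
  [0, 2]
(up to reordering of blocks).

Per-block formulas:
  For a 2×2 Jordan block J_2(2): exp(t · J_2(2)) = e^(2t)·(I + t·N), where N is the 2×2 nilpotent shift.

After assembling e^{tJ} and conjugating by P, we get:

e^{tA} =
  [2*t*exp(2*t) + exp(2*t), -t*exp(2*t)]
  [4*t*exp(2*t), -2*t*exp(2*t) + exp(2*t)]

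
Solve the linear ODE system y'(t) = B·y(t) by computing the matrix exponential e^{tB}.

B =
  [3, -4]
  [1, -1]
e^{tB} =
  [2*t*exp(t) + exp(t), -4*t*exp(t)]
  [t*exp(t), -2*t*exp(t) + exp(t)]

Strategy: write B = P · J · P⁻¹ where J is a Jordan canonical form, so e^{tB} = P · e^{tJ} · P⁻¹, and e^{tJ} can be computed block-by-block.

B has Jordan form
J =
  [1, 1]
  [0, 1]
(up to reordering of blocks).

Per-block formulas:
  For a 2×2 Jordan block J_2(1): exp(t · J_2(1)) = e^(1t)·(I + t·N), where N is the 2×2 nilpotent shift.

After assembling e^{tJ} and conjugating by P, we get:

e^{tB} =
  [2*t*exp(t) + exp(t), -4*t*exp(t)]
  [t*exp(t), -2*t*exp(t) + exp(t)]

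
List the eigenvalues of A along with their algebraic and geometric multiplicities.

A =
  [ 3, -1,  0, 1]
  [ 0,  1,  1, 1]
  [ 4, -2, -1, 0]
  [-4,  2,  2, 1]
λ = 1: alg = 4, geom = 2

Step 1 — factor the characteristic polynomial to read off the algebraic multiplicities:
  χ_A(x) = (x - 1)^4

Step 2 — compute geometric multiplicities via the rank-nullity identity g(λ) = n − rank(A − λI):
  rank(A − (1)·I) = 2, so dim ker(A − (1)·I) = n − 2 = 2

Summary:
  λ = 1: algebraic multiplicity = 4, geometric multiplicity = 2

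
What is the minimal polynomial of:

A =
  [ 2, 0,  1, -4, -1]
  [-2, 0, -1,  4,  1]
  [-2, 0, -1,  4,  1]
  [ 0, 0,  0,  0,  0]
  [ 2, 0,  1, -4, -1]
x^2

The characteristic polynomial is χ_A(x) = x^5, so the eigenvalues are known. The minimal polynomial is
  m_A(x) = Π_λ (x − λ)^{k_λ}
where k_λ is the size of the *largest* Jordan block for λ (equivalently, the smallest k with (A − λI)^k v = 0 for every generalised eigenvector v of λ).

  λ = 0: largest Jordan block has size 2, contributing (x − 0)^2

So m_A(x) = x^2 = x^2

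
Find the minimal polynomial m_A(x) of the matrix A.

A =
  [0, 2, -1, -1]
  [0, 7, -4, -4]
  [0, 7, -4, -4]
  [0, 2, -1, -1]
x^3 - 2*x^2 + x

The characteristic polynomial is χ_A(x) = x^2*(x - 1)^2, so the eigenvalues are known. The minimal polynomial is
  m_A(x) = Π_λ (x − λ)^{k_λ}
where k_λ is the size of the *largest* Jordan block for λ (equivalently, the smallest k with (A − λI)^k v = 0 for every generalised eigenvector v of λ).

  λ = 0: largest Jordan block has size 1, contributing (x − 0)
  λ = 1: largest Jordan block has size 2, contributing (x − 1)^2

So m_A(x) = x*(x - 1)^2 = x^3 - 2*x^2 + x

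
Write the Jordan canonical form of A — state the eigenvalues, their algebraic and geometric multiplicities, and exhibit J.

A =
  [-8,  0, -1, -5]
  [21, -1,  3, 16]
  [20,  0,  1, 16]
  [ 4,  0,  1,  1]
J_1(-4) ⊕ J_3(-1)

The characteristic polynomial is
  det(x·I − A) = x^4 + 7*x^3 + 15*x^2 + 13*x + 4 = (x + 1)^3*(x + 4)

Eigenvalues and multiplicities (the geometric multiplicity of λ is n − rank(A − λI), which equals the number of Jordan blocks for λ):
  λ = -4: algebraic multiplicity = 1, geometric multiplicity = 1
  λ = -1: algebraic multiplicity = 3, geometric multiplicity = 1

Determining the block sizes for each eigenvalue:
  λ = -4: one block (gm = 1), so the single block has size am = 1 → block sizes [1]
  λ = -1: one block (gm = 1), so the single block has size am = 3 → block sizes [3]

Assembling the blocks gives a Jordan form
J =
  [-4,  0,  0,  0]
  [ 0, -1,  1,  0]
  [ 0,  0, -1,  1]
  [ 0,  0,  0, -1]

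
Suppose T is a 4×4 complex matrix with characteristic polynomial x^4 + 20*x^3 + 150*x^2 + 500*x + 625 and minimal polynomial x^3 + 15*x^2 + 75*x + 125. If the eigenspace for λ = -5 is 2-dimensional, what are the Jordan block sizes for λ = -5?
Block sizes for λ = -5: [3, 1]

Step 1 — from the characteristic polynomial, algebraic multiplicity of λ = -5 is 4. From dim ker(T − (-5)·I) = 2, there are exactly 2 Jordan blocks for λ = -5.
Step 2 — from the minimal polynomial, the factor (x + 5)^3 tells us the largest block for λ = -5 has size 3.
Step 3 — with total size 4, 2 blocks, and largest block 3, the block sizes (in nonincreasing order) are [3, 1].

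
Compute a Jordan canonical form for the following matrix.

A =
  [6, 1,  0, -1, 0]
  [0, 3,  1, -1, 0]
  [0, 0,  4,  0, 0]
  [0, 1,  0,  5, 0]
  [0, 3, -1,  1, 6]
J_3(4) ⊕ J_1(6) ⊕ J_1(6)

The characteristic polynomial is
  det(x·I − A) = x^5 - 24*x^4 + 228*x^3 - 1072*x^2 + 2496*x - 2304 = (x - 6)^2*(x - 4)^3

Eigenvalues and multiplicities (the geometric multiplicity of λ is n − rank(A − λI), which equals the number of Jordan blocks for λ):
  λ = 4: algebraic multiplicity = 3, geometric multiplicity = 1
  λ = 6: algebraic multiplicity = 2, geometric multiplicity = 2

Determining the block sizes for each eigenvalue:
  λ = 4: one block (gm = 1), so the single block has size am = 3 → block sizes [3]
  λ = 6: gm = am = 2, so every block has size 1 → block sizes [1, 1]

Assembling the blocks gives a Jordan form
J =
  [4, 1, 0, 0, 0]
  [0, 4, 1, 0, 0]
  [0, 0, 4, 0, 0]
  [0, 0, 0, 6, 0]
  [0, 0, 0, 0, 6]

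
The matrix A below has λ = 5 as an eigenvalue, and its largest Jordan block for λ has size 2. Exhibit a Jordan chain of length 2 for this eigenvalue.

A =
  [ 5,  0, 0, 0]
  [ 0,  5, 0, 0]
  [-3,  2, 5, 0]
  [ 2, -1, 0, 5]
A Jordan chain for λ = 5 of length 2:
v_1 = (0, 0, -3, 2)ᵀ
v_2 = (1, 0, 0, 0)ᵀ

Let N = A − (5)·I. We want v_2 with N^2 v_2 = 0 but N^1 v_2 ≠ 0; then v_{j-1} := N · v_j for j = 2, …, 2.

Pick v_2 = (1, 0, 0, 0)ᵀ.
Then v_1 = N · v_2 = (0, 0, -3, 2)ᵀ.

Sanity check: (A − (5)·I) v_1 = (0, 0, 0, 0)ᵀ = 0. ✓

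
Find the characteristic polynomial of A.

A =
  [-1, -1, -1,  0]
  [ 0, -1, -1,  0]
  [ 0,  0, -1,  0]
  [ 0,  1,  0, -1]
x^4 + 4*x^3 + 6*x^2 + 4*x + 1

Expanding det(x·I − A) (e.g. by cofactor expansion or by noting that A is similar to its Jordan form J, which has the same characteristic polynomial as A) gives
  χ_A(x) = x^4 + 4*x^3 + 6*x^2 + 4*x + 1
which factors as (x + 1)^4. The eigenvalues (with algebraic multiplicities) are λ = -1 with multiplicity 4.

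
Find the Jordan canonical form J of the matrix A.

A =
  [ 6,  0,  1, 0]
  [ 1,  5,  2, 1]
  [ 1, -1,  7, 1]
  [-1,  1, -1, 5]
J_1(5) ⊕ J_2(6) ⊕ J_1(6)

The characteristic polynomial is
  det(x·I − A) = x^4 - 23*x^3 + 198*x^2 - 756*x + 1080 = (x - 6)^3*(x - 5)

Eigenvalues and multiplicities (the geometric multiplicity of λ is n − rank(A − λI), which equals the number of Jordan blocks for λ):
  λ = 5: algebraic multiplicity = 1, geometric multiplicity = 1
  λ = 6: algebraic multiplicity = 3, geometric multiplicity = 2

Determining the block sizes for each eigenvalue:
  λ = 5: one block (gm = 1), so the single block has size am = 1 → block sizes [1]
  λ = 6: 2 blocks summing to 3 forces exactly one block of size 2 and the rest size 1 → block sizes [2, 1]

Assembling the blocks gives a Jordan form
J =
  [5, 0, 0, 0]
  [0, 6, 1, 0]
  [0, 0, 6, 0]
  [0, 0, 0, 6]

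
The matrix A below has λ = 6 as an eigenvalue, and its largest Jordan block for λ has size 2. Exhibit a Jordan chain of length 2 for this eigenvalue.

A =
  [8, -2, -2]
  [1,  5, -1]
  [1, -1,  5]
A Jordan chain for λ = 6 of length 2:
v_1 = (2, 1, 1)ᵀ
v_2 = (1, 0, 0)ᵀ

Let N = A − (6)·I. We want v_2 with N^2 v_2 = 0 but N^1 v_2 ≠ 0; then v_{j-1} := N · v_j for j = 2, …, 2.

Pick v_2 = (1, 0, 0)ᵀ.
Then v_1 = N · v_2 = (2, 1, 1)ᵀ.

Sanity check: (A − (6)·I) v_1 = (0, 0, 0)ᵀ = 0. ✓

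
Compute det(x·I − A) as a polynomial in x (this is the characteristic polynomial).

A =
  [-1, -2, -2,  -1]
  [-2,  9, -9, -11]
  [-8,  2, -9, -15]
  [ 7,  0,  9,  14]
x^4 - 13*x^3 + 45*x^2 + 25*x - 250

Expanding det(x·I − A) (e.g. by cofactor expansion or by noting that A is similar to its Jordan form J, which has the same characteristic polynomial as A) gives
  χ_A(x) = x^4 - 13*x^3 + 45*x^2 + 25*x - 250
which factors as (x - 5)^3*(x + 2). The eigenvalues (with algebraic multiplicities) are λ = -2 with multiplicity 1, λ = 5 with multiplicity 3.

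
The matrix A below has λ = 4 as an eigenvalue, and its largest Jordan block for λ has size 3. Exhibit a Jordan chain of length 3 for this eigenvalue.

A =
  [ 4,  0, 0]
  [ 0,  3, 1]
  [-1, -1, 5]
A Jordan chain for λ = 4 of length 3:
v_1 = (0, -1, -1)ᵀ
v_2 = (0, 0, -1)ᵀ
v_3 = (1, 0, 0)ᵀ

Let N = A − (4)·I. We want v_3 with N^3 v_3 = 0 but N^2 v_3 ≠ 0; then v_{j-1} := N · v_j for j = 3, …, 2.

Pick v_3 = (1, 0, 0)ᵀ.
Then v_2 = N · v_3 = (0, 0, -1)ᵀ.
Then v_1 = N · v_2 = (0, -1, -1)ᵀ.

Sanity check: (A − (4)·I) v_1 = (0, 0, 0)ᵀ = 0. ✓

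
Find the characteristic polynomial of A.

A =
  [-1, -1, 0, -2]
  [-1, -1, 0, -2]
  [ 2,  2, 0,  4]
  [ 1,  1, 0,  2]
x^4

Expanding det(x·I − A) (e.g. by cofactor expansion or by noting that A is similar to its Jordan form J, which has the same characteristic polynomial as A) gives
  χ_A(x) = x^4
which factors as x^4. The eigenvalues (with algebraic multiplicities) are λ = 0 with multiplicity 4.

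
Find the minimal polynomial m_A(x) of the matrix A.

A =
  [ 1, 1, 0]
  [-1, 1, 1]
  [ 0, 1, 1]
x^3 - 3*x^2 + 3*x - 1

The characteristic polynomial is χ_A(x) = (x - 1)^3, so the eigenvalues are known. The minimal polynomial is
  m_A(x) = Π_λ (x − λ)^{k_λ}
where k_λ is the size of the *largest* Jordan block for λ (equivalently, the smallest k with (A − λI)^k v = 0 for every generalised eigenvector v of λ).

  λ = 1: largest Jordan block has size 3, contributing (x − 1)^3

So m_A(x) = (x - 1)^3 = x^3 - 3*x^2 + 3*x - 1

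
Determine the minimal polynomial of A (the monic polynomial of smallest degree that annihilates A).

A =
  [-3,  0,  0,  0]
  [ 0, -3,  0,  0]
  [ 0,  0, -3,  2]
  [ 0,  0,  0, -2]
x^2 + 5*x + 6

The characteristic polynomial is χ_A(x) = (x + 2)*(x + 3)^3, so the eigenvalues are known. The minimal polynomial is
  m_A(x) = Π_λ (x − λ)^{k_λ}
where k_λ is the size of the *largest* Jordan block for λ (equivalently, the smallest k with (A − λI)^k v = 0 for every generalised eigenvector v of λ).

  λ = -3: largest Jordan block has size 1, contributing (x + 3)
  λ = -2: largest Jordan block has size 1, contributing (x + 2)

So m_A(x) = (x + 2)*(x + 3) = x^2 + 5*x + 6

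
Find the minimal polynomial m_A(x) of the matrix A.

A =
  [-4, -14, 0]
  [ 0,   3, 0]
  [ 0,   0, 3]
x^2 + x - 12

The characteristic polynomial is χ_A(x) = (x - 3)^2*(x + 4), so the eigenvalues are known. The minimal polynomial is
  m_A(x) = Π_λ (x − λ)^{k_λ}
where k_λ is the size of the *largest* Jordan block for λ (equivalently, the smallest k with (A − λI)^k v = 0 for every generalised eigenvector v of λ).

  λ = -4: largest Jordan block has size 1, contributing (x + 4)
  λ = 3: largest Jordan block has size 1, contributing (x − 3)

So m_A(x) = (x - 3)*(x + 4) = x^2 + x - 12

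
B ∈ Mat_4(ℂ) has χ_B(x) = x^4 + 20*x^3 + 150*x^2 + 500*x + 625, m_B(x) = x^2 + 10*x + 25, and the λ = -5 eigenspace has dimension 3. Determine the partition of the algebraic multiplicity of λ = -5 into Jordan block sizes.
Block sizes for λ = -5: [2, 1, 1]

Step 1 — from the characteristic polynomial, algebraic multiplicity of λ = -5 is 4. From dim ker(B − (-5)·I) = 3, there are exactly 3 Jordan blocks for λ = -5.
Step 2 — from the minimal polynomial, the factor (x + 5)^2 tells us the largest block for λ = -5 has size 2.
Step 3 — with total size 4, 3 blocks, and largest block 2, the block sizes (in nonincreasing order) are [2, 1, 1].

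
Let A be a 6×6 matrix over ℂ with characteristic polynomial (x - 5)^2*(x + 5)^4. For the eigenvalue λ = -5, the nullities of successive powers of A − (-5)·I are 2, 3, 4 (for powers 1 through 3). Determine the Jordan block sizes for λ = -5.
Block sizes for λ = -5: [3, 1]

From the dimensions of kernels of powers, the number of Jordan blocks of size at least j is d_j − d_{j−1} where d_j = dim ker(N^j) (with d_0 = 0). Computing the differences gives [2, 1, 1].
The number of blocks of size exactly k is (#blocks of size ≥ k) − (#blocks of size ≥ k + 1), so the partition is: 1 block(s) of size 1, 1 block(s) of size 3.
In nonincreasing order the block sizes are [3, 1].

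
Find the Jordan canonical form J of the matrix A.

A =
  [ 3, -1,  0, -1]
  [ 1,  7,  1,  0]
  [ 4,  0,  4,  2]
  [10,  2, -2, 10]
J_3(6) ⊕ J_1(6)

The characteristic polynomial is
  det(x·I − A) = x^4 - 24*x^3 + 216*x^2 - 864*x + 1296 = (x - 6)^4

Eigenvalues and multiplicities (the geometric multiplicity of λ is n − rank(A − λI), which equals the number of Jordan blocks for λ):
  λ = 6: algebraic multiplicity = 4, geometric multiplicity = 2

Determining the block sizes for each eigenvalue:
  λ = 6: with am = 4 and gm = 2, the partition is not yet determined (e.g. several partitions of 4 into 2 parts exist). Let N = A − (6)·I. Computing rank(N^1) = 2, rank(N^2) = 1, rank(N^3) = 0; the number of blocks of size ≥ j is rank(N^{j−1}) − rank(N^j), giving [2, 1, 1]. So we have 1 block(s) of size 3, 1 block(s) of size 1 → block sizes [3, 1]

Assembling the blocks gives a Jordan form
J =
  [6, 1, 0, 0]
  [0, 6, 1, 0]
  [0, 0, 6, 0]
  [0, 0, 0, 6]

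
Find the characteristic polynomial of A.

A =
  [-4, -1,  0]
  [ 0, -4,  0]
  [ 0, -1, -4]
x^3 + 12*x^2 + 48*x + 64

Expanding det(x·I − A) (e.g. by cofactor expansion or by noting that A is similar to its Jordan form J, which has the same characteristic polynomial as A) gives
  χ_A(x) = x^3 + 12*x^2 + 48*x + 64
which factors as (x + 4)^3. The eigenvalues (with algebraic multiplicities) are λ = -4 with multiplicity 3.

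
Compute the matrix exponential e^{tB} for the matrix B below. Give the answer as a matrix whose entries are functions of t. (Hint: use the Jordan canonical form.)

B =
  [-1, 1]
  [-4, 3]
e^{tB} =
  [-2*t*exp(t) + exp(t), t*exp(t)]
  [-4*t*exp(t), 2*t*exp(t) + exp(t)]

Strategy: write B = P · J · P⁻¹ where J is a Jordan canonical form, so e^{tB} = P · e^{tJ} · P⁻¹, and e^{tJ} can be computed block-by-block.

B has Jordan form
J =
  [1, 1]
  [0, 1]
(up to reordering of blocks).

Per-block formulas:
  For a 2×2 Jordan block J_2(1): exp(t · J_2(1)) = e^(1t)·(I + t·N), where N is the 2×2 nilpotent shift.

After assembling e^{tJ} and conjugating by P, we get:

e^{tB} =
  [-2*t*exp(t) + exp(t), t*exp(t)]
  [-4*t*exp(t), 2*t*exp(t) + exp(t)]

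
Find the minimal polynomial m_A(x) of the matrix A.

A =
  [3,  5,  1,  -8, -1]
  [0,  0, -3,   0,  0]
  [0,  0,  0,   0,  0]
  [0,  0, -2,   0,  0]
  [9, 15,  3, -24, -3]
x^3

The characteristic polynomial is χ_A(x) = x^5, so the eigenvalues are known. The minimal polynomial is
  m_A(x) = Π_λ (x − λ)^{k_λ}
where k_λ is the size of the *largest* Jordan block for λ (equivalently, the smallest k with (A − λI)^k v = 0 for every generalised eigenvector v of λ).

  λ = 0: largest Jordan block has size 3, contributing (x − 0)^3

So m_A(x) = x^3 = x^3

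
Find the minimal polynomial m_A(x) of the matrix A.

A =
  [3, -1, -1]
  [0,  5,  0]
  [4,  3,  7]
x^3 - 15*x^2 + 75*x - 125

The characteristic polynomial is χ_A(x) = (x - 5)^3, so the eigenvalues are known. The minimal polynomial is
  m_A(x) = Π_λ (x − λ)^{k_λ}
where k_λ is the size of the *largest* Jordan block for λ (equivalently, the smallest k with (A − λI)^k v = 0 for every generalised eigenvector v of λ).

  λ = 5: largest Jordan block has size 3, contributing (x − 5)^3

So m_A(x) = (x - 5)^3 = x^3 - 15*x^2 + 75*x - 125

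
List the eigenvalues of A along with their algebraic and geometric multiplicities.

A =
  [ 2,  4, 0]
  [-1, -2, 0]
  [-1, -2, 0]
λ = 0: alg = 3, geom = 2

Step 1 — factor the characteristic polynomial to read off the algebraic multiplicities:
  χ_A(x) = x^3

Step 2 — compute geometric multiplicities via the rank-nullity identity g(λ) = n − rank(A − λI):
  rank(A − (0)·I) = 1, so dim ker(A − (0)·I) = n − 1 = 2

Summary:
  λ = 0: algebraic multiplicity = 3, geometric multiplicity = 2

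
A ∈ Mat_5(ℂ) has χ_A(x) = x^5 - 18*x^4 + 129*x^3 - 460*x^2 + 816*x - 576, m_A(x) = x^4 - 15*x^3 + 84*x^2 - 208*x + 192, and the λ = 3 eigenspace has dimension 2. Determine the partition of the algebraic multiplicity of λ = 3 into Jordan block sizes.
Block sizes for λ = 3: [1, 1]

Step 1 — from the characteristic polynomial, algebraic multiplicity of λ = 3 is 2. From dim ker(A − (3)·I) = 2, there are exactly 2 Jordan blocks for λ = 3.
Step 2 — from the minimal polynomial, the factor (x − 3) tells us the largest block for λ = 3 has size 1.
Step 3 — with total size 2, 2 blocks, and largest block 1, the block sizes (in nonincreasing order) are [1, 1].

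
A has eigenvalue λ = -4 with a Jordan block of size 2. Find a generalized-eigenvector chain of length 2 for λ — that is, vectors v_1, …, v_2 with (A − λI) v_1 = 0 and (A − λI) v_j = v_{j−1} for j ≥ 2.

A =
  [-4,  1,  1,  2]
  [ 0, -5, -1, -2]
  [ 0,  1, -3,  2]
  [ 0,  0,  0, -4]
A Jordan chain for λ = -4 of length 2:
v_1 = (1, -1, 1, 0)ᵀ
v_2 = (0, 1, 0, 0)ᵀ

Let N = A − (-4)·I. We want v_2 with N^2 v_2 = 0 but N^1 v_2 ≠ 0; then v_{j-1} := N · v_j for j = 2, …, 2.

Pick v_2 = (0, 1, 0, 0)ᵀ.
Then v_1 = N · v_2 = (1, -1, 1, 0)ᵀ.

Sanity check: (A − (-4)·I) v_1 = (0, 0, 0, 0)ᵀ = 0. ✓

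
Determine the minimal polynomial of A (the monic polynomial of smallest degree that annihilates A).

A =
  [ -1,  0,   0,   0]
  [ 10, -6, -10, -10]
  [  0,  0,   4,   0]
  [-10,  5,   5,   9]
x^2 - 3*x - 4

The characteristic polynomial is χ_A(x) = (x - 4)^2*(x + 1)^2, so the eigenvalues are known. The minimal polynomial is
  m_A(x) = Π_λ (x − λ)^{k_λ}
where k_λ is the size of the *largest* Jordan block for λ (equivalently, the smallest k with (A − λI)^k v = 0 for every generalised eigenvector v of λ).

  λ = -1: largest Jordan block has size 1, contributing (x + 1)
  λ = 4: largest Jordan block has size 1, contributing (x − 4)

So m_A(x) = (x - 4)*(x + 1) = x^2 - 3*x - 4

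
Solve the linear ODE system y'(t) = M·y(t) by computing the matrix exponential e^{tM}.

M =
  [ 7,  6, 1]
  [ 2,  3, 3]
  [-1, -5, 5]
e^{tM} =
  [15*t^2*exp(5*t)/2 + 2*t*exp(5*t) + exp(5*t), -5*t^2*exp(5*t)/2 + 6*t*exp(5*t), 10*t^2*exp(5*t) + t*exp(5*t)]
  [-3*t^2*exp(5*t)/2 + 2*t*exp(5*t), t^2*exp(5*t)/2 - 2*t*exp(5*t) + exp(5*t), -2*t^2*exp(5*t) + 3*t*exp(5*t)]
  [-6*t^2*exp(5*t) - t*exp(5*t), 2*t^2*exp(5*t) - 5*t*exp(5*t), -8*t^2*exp(5*t) + exp(5*t)]

Strategy: write M = P · J · P⁻¹ where J is a Jordan canonical form, so e^{tM} = P · e^{tJ} · P⁻¹, and e^{tJ} can be computed block-by-block.

M has Jordan form
J =
  [5, 1, 0]
  [0, 5, 1]
  [0, 0, 5]
(up to reordering of blocks).

Per-block formulas:
  For a 3×3 Jordan block J_3(5): exp(t · J_3(5)) = e^(5t)·(I + t·N + (t^2/2)·N^2), where N is the 3×3 nilpotent shift.

After assembling e^{tJ} and conjugating by P, we get:

e^{tM} =
  [15*t^2*exp(5*t)/2 + 2*t*exp(5*t) + exp(5*t), -5*t^2*exp(5*t)/2 + 6*t*exp(5*t), 10*t^2*exp(5*t) + t*exp(5*t)]
  [-3*t^2*exp(5*t)/2 + 2*t*exp(5*t), t^2*exp(5*t)/2 - 2*t*exp(5*t) + exp(5*t), -2*t^2*exp(5*t) + 3*t*exp(5*t)]
  [-6*t^2*exp(5*t) - t*exp(5*t), 2*t^2*exp(5*t) - 5*t*exp(5*t), -8*t^2*exp(5*t) + exp(5*t)]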